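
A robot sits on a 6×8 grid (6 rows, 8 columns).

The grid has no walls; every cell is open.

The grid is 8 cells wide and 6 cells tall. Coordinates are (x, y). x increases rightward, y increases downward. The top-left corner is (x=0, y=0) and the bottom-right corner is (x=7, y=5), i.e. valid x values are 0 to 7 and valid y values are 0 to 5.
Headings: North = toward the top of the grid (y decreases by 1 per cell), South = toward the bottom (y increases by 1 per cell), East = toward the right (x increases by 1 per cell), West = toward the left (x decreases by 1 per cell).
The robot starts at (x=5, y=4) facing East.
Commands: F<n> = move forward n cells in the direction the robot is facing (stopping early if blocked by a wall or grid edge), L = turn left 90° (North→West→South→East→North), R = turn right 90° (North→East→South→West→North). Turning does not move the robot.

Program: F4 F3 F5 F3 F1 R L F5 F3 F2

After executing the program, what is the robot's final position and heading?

Answer: Final position: (x=7, y=4), facing East

Derivation:
Start: (x=5, y=4), facing East
  F4: move forward 2/4 (blocked), now at (x=7, y=4)
  F3: move forward 0/3 (blocked), now at (x=7, y=4)
  F5: move forward 0/5 (blocked), now at (x=7, y=4)
  F3: move forward 0/3 (blocked), now at (x=7, y=4)
  F1: move forward 0/1 (blocked), now at (x=7, y=4)
  R: turn right, now facing South
  L: turn left, now facing East
  F5: move forward 0/5 (blocked), now at (x=7, y=4)
  F3: move forward 0/3 (blocked), now at (x=7, y=4)
  F2: move forward 0/2 (blocked), now at (x=7, y=4)
Final: (x=7, y=4), facing East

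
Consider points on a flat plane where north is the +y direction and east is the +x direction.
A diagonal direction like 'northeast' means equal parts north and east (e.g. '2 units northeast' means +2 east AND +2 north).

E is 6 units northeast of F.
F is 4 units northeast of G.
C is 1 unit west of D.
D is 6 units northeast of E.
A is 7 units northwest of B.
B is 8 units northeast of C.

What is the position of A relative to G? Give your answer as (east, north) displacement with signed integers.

Answer: A is at (east=16, north=31) relative to G.

Derivation:
Place G at the origin (east=0, north=0).
  F is 4 units northeast of G: delta (east=+4, north=+4); F at (east=4, north=4).
  E is 6 units northeast of F: delta (east=+6, north=+6); E at (east=10, north=10).
  D is 6 units northeast of E: delta (east=+6, north=+6); D at (east=16, north=16).
  C is 1 unit west of D: delta (east=-1, north=+0); C at (east=15, north=16).
  B is 8 units northeast of C: delta (east=+8, north=+8); B at (east=23, north=24).
  A is 7 units northwest of B: delta (east=-7, north=+7); A at (east=16, north=31).
Therefore A relative to G: (east=16, north=31).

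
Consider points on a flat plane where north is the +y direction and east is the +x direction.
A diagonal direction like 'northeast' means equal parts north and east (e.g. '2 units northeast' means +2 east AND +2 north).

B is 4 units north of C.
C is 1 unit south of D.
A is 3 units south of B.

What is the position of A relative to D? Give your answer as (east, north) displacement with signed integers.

Answer: A is at (east=0, north=0) relative to D.

Derivation:
Place D at the origin (east=0, north=0).
  C is 1 unit south of D: delta (east=+0, north=-1); C at (east=0, north=-1).
  B is 4 units north of C: delta (east=+0, north=+4); B at (east=0, north=3).
  A is 3 units south of B: delta (east=+0, north=-3); A at (east=0, north=0).
Therefore A relative to D: (east=0, north=0).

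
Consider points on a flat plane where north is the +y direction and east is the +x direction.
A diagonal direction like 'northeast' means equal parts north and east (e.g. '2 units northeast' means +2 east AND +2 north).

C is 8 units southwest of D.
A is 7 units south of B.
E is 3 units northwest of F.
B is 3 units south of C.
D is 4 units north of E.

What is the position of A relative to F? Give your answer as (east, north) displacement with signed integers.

Place F at the origin (east=0, north=0).
  E is 3 units northwest of F: delta (east=-3, north=+3); E at (east=-3, north=3).
  D is 4 units north of E: delta (east=+0, north=+4); D at (east=-3, north=7).
  C is 8 units southwest of D: delta (east=-8, north=-8); C at (east=-11, north=-1).
  B is 3 units south of C: delta (east=+0, north=-3); B at (east=-11, north=-4).
  A is 7 units south of B: delta (east=+0, north=-7); A at (east=-11, north=-11).
Therefore A relative to F: (east=-11, north=-11).

Answer: A is at (east=-11, north=-11) relative to F.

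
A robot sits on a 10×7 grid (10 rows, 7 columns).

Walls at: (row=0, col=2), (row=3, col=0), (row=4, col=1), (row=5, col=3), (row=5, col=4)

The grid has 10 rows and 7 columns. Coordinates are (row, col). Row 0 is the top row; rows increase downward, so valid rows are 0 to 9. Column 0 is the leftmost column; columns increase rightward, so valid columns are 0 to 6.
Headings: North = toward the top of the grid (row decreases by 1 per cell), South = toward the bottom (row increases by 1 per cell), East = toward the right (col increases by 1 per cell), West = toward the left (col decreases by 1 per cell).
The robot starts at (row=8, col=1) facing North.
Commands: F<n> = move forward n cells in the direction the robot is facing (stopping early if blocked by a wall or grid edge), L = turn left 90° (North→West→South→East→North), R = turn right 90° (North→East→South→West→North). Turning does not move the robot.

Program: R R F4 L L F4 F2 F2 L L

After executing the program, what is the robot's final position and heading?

Answer: Final position: (row=5, col=1), facing South

Derivation:
Start: (row=8, col=1), facing North
  R: turn right, now facing East
  R: turn right, now facing South
  F4: move forward 1/4 (blocked), now at (row=9, col=1)
  L: turn left, now facing East
  L: turn left, now facing North
  F4: move forward 4, now at (row=5, col=1)
  F2: move forward 0/2 (blocked), now at (row=5, col=1)
  F2: move forward 0/2 (blocked), now at (row=5, col=1)
  L: turn left, now facing West
  L: turn left, now facing South
Final: (row=5, col=1), facing South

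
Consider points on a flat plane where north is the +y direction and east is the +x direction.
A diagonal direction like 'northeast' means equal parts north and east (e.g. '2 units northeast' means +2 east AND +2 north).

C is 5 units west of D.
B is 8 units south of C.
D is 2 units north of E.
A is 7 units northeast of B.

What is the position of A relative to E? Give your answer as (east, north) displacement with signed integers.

Place E at the origin (east=0, north=0).
  D is 2 units north of E: delta (east=+0, north=+2); D at (east=0, north=2).
  C is 5 units west of D: delta (east=-5, north=+0); C at (east=-5, north=2).
  B is 8 units south of C: delta (east=+0, north=-8); B at (east=-5, north=-6).
  A is 7 units northeast of B: delta (east=+7, north=+7); A at (east=2, north=1).
Therefore A relative to E: (east=2, north=1).

Answer: A is at (east=2, north=1) relative to E.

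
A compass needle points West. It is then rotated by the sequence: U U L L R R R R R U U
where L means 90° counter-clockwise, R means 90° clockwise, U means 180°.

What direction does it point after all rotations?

Answer: Final heading: South

Derivation:
Start: West
  U (U-turn (180°)) -> East
  U (U-turn (180°)) -> West
  L (left (90° counter-clockwise)) -> South
  L (left (90° counter-clockwise)) -> East
  R (right (90° clockwise)) -> South
  R (right (90° clockwise)) -> West
  R (right (90° clockwise)) -> North
  R (right (90° clockwise)) -> East
  R (right (90° clockwise)) -> South
  U (U-turn (180°)) -> North
  U (U-turn (180°)) -> South
Final: South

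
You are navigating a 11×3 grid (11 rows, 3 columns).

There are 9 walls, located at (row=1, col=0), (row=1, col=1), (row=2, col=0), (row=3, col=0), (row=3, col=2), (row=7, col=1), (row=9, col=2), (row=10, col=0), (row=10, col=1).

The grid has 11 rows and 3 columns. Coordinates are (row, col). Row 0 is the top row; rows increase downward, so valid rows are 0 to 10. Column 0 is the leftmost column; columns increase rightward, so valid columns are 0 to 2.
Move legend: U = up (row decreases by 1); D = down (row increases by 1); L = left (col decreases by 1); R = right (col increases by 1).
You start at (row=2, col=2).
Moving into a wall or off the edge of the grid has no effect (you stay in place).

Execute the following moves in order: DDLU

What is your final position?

Start: (row=2, col=2)
  D (down): blocked, stay at (row=2, col=2)
  D (down): blocked, stay at (row=2, col=2)
  L (left): (row=2, col=2) -> (row=2, col=1)
  U (up): blocked, stay at (row=2, col=1)
Final: (row=2, col=1)

Answer: Final position: (row=2, col=1)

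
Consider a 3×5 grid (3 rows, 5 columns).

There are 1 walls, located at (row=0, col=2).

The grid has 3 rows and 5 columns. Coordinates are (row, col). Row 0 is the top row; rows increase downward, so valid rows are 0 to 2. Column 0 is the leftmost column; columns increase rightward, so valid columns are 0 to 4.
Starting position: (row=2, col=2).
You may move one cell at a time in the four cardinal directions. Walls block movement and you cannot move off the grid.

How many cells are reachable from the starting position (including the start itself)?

Answer: Reachable cells: 14

Derivation:
BFS flood-fill from (row=2, col=2):
  Distance 0: (row=2, col=2)
  Distance 1: (row=1, col=2), (row=2, col=1), (row=2, col=3)
  Distance 2: (row=1, col=1), (row=1, col=3), (row=2, col=0), (row=2, col=4)
  Distance 3: (row=0, col=1), (row=0, col=3), (row=1, col=0), (row=1, col=4)
  Distance 4: (row=0, col=0), (row=0, col=4)
Total reachable: 14 (grid has 14 open cells total)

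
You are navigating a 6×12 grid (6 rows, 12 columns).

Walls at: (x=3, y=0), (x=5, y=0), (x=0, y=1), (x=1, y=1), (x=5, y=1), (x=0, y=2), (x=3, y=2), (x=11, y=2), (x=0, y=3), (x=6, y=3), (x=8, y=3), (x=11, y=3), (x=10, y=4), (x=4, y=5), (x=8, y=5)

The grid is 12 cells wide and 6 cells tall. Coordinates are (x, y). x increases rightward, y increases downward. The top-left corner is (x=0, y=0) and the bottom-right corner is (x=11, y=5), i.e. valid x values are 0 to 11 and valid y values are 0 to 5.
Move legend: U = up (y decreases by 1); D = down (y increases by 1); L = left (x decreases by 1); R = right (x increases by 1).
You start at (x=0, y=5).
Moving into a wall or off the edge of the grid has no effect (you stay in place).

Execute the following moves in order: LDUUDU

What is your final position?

Answer: Final position: (x=0, y=4)

Derivation:
Start: (x=0, y=5)
  L (left): blocked, stay at (x=0, y=5)
  D (down): blocked, stay at (x=0, y=5)
  U (up): (x=0, y=5) -> (x=0, y=4)
  U (up): blocked, stay at (x=0, y=4)
  D (down): (x=0, y=4) -> (x=0, y=5)
  U (up): (x=0, y=5) -> (x=0, y=4)
Final: (x=0, y=4)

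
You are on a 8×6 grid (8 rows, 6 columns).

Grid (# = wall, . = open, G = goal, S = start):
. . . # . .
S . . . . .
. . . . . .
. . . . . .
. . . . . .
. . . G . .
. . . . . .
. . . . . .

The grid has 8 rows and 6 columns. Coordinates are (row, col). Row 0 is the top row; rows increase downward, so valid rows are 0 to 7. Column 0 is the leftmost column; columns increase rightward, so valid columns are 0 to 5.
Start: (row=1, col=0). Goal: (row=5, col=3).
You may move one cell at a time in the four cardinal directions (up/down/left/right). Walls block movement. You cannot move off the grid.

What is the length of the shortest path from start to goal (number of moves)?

Answer: Shortest path length: 7

Derivation:
BFS from (row=1, col=0) until reaching (row=5, col=3):
  Distance 0: (row=1, col=0)
  Distance 1: (row=0, col=0), (row=1, col=1), (row=2, col=0)
  Distance 2: (row=0, col=1), (row=1, col=2), (row=2, col=1), (row=3, col=0)
  Distance 3: (row=0, col=2), (row=1, col=3), (row=2, col=2), (row=3, col=1), (row=4, col=0)
  Distance 4: (row=1, col=4), (row=2, col=3), (row=3, col=2), (row=4, col=1), (row=5, col=0)
  Distance 5: (row=0, col=4), (row=1, col=5), (row=2, col=4), (row=3, col=3), (row=4, col=2), (row=5, col=1), (row=6, col=0)
  Distance 6: (row=0, col=5), (row=2, col=5), (row=3, col=4), (row=4, col=3), (row=5, col=2), (row=6, col=1), (row=7, col=0)
  Distance 7: (row=3, col=5), (row=4, col=4), (row=5, col=3), (row=6, col=2), (row=7, col=1)  <- goal reached here
One shortest path (7 moves): (row=1, col=0) -> (row=1, col=1) -> (row=1, col=2) -> (row=1, col=3) -> (row=2, col=3) -> (row=3, col=3) -> (row=4, col=3) -> (row=5, col=3)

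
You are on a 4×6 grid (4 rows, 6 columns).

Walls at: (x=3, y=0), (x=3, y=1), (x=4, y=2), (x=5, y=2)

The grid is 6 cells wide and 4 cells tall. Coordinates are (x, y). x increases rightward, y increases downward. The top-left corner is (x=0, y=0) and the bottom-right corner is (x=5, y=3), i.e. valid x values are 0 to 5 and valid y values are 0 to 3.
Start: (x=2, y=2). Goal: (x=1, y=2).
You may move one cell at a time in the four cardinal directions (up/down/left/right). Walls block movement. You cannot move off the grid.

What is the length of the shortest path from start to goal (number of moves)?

Answer: Shortest path length: 1

Derivation:
BFS from (x=2, y=2) until reaching (x=1, y=2):
  Distance 0: (x=2, y=2)
  Distance 1: (x=2, y=1), (x=1, y=2), (x=3, y=2), (x=2, y=3)  <- goal reached here
One shortest path (1 moves): (x=2, y=2) -> (x=1, y=2)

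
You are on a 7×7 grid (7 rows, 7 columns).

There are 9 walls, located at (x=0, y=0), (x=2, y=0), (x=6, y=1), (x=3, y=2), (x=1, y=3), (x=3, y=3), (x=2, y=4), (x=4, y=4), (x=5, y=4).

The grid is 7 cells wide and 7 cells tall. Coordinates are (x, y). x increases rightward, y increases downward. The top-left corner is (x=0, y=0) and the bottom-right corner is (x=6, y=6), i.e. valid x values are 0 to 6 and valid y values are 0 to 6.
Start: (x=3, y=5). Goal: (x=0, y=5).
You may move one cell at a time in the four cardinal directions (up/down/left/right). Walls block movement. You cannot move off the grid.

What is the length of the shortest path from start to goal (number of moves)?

BFS from (x=3, y=5) until reaching (x=0, y=5):
  Distance 0: (x=3, y=5)
  Distance 1: (x=3, y=4), (x=2, y=5), (x=4, y=5), (x=3, y=6)
  Distance 2: (x=1, y=5), (x=5, y=5), (x=2, y=6), (x=4, y=6)
  Distance 3: (x=1, y=4), (x=0, y=5), (x=6, y=5), (x=1, y=6), (x=5, y=6)  <- goal reached here
One shortest path (3 moves): (x=3, y=5) -> (x=2, y=5) -> (x=1, y=5) -> (x=0, y=5)

Answer: Shortest path length: 3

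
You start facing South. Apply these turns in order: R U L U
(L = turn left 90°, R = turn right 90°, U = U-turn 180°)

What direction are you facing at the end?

Start: South
  R (right (90° clockwise)) -> West
  U (U-turn (180°)) -> East
  L (left (90° counter-clockwise)) -> North
  U (U-turn (180°)) -> South
Final: South

Answer: Final heading: South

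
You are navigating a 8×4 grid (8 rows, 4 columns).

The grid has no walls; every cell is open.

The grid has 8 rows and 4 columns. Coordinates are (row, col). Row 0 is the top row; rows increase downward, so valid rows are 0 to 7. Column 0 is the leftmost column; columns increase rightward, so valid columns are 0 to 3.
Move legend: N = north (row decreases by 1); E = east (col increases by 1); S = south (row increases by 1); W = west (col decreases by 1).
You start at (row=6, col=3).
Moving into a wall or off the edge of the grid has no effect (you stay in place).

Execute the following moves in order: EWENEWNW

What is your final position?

Answer: Final position: (row=4, col=1)

Derivation:
Start: (row=6, col=3)
  E (east): blocked, stay at (row=6, col=3)
  W (west): (row=6, col=3) -> (row=6, col=2)
  E (east): (row=6, col=2) -> (row=6, col=3)
  N (north): (row=6, col=3) -> (row=5, col=3)
  E (east): blocked, stay at (row=5, col=3)
  W (west): (row=5, col=3) -> (row=5, col=2)
  N (north): (row=5, col=2) -> (row=4, col=2)
  W (west): (row=4, col=2) -> (row=4, col=1)
Final: (row=4, col=1)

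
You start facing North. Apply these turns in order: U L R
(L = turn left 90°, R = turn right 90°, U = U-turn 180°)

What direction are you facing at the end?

Start: North
  U (U-turn (180°)) -> South
  L (left (90° counter-clockwise)) -> East
  R (right (90° clockwise)) -> South
Final: South

Answer: Final heading: South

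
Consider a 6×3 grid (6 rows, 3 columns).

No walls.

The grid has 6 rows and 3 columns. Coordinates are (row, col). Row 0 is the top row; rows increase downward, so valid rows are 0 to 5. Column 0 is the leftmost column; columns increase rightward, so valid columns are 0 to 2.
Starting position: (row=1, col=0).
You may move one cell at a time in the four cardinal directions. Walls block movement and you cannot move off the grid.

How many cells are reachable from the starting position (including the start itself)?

BFS flood-fill from (row=1, col=0):
  Distance 0: (row=1, col=0)
  Distance 1: (row=0, col=0), (row=1, col=1), (row=2, col=0)
  Distance 2: (row=0, col=1), (row=1, col=2), (row=2, col=1), (row=3, col=0)
  Distance 3: (row=0, col=2), (row=2, col=2), (row=3, col=1), (row=4, col=0)
  Distance 4: (row=3, col=2), (row=4, col=1), (row=5, col=0)
  Distance 5: (row=4, col=2), (row=5, col=1)
  Distance 6: (row=5, col=2)
Total reachable: 18 (grid has 18 open cells total)

Answer: Reachable cells: 18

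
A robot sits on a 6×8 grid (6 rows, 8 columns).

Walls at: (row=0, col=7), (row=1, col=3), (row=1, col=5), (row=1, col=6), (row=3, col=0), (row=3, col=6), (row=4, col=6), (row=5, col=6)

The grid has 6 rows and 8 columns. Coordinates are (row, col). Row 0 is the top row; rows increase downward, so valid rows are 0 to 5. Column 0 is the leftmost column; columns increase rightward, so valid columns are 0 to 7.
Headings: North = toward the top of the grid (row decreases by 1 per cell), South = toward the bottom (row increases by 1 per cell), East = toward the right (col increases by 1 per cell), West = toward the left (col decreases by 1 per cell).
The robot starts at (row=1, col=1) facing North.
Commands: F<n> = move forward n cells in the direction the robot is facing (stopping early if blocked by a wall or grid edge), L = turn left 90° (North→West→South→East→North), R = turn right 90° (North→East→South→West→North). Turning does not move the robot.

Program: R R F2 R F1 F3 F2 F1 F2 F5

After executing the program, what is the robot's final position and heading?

Answer: Final position: (row=3, col=1), facing West

Derivation:
Start: (row=1, col=1), facing North
  R: turn right, now facing East
  R: turn right, now facing South
  F2: move forward 2, now at (row=3, col=1)
  R: turn right, now facing West
  F1: move forward 0/1 (blocked), now at (row=3, col=1)
  F3: move forward 0/3 (blocked), now at (row=3, col=1)
  F2: move forward 0/2 (blocked), now at (row=3, col=1)
  F1: move forward 0/1 (blocked), now at (row=3, col=1)
  F2: move forward 0/2 (blocked), now at (row=3, col=1)
  F5: move forward 0/5 (blocked), now at (row=3, col=1)
Final: (row=3, col=1), facing West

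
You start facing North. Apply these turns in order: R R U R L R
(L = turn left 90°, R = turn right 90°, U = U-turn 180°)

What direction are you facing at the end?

Answer: Final heading: East

Derivation:
Start: North
  R (right (90° clockwise)) -> East
  R (right (90° clockwise)) -> South
  U (U-turn (180°)) -> North
  R (right (90° clockwise)) -> East
  L (left (90° counter-clockwise)) -> North
  R (right (90° clockwise)) -> East
Final: East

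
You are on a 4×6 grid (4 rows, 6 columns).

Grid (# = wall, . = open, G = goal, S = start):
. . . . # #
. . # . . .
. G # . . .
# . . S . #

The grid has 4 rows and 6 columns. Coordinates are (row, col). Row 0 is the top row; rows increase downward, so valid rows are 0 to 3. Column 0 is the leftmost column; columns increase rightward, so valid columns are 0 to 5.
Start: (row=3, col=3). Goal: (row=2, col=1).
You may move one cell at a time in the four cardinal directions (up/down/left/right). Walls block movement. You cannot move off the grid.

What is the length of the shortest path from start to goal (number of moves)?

BFS from (row=3, col=3) until reaching (row=2, col=1):
  Distance 0: (row=3, col=3)
  Distance 1: (row=2, col=3), (row=3, col=2), (row=3, col=4)
  Distance 2: (row=1, col=3), (row=2, col=4), (row=3, col=1)
  Distance 3: (row=0, col=3), (row=1, col=4), (row=2, col=1), (row=2, col=5)  <- goal reached here
One shortest path (3 moves): (row=3, col=3) -> (row=3, col=2) -> (row=3, col=1) -> (row=2, col=1)

Answer: Shortest path length: 3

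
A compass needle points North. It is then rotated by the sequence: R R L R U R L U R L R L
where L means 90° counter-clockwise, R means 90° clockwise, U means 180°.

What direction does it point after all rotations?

Answer: Final heading: South

Derivation:
Start: North
  R (right (90° clockwise)) -> East
  R (right (90° clockwise)) -> South
  L (left (90° counter-clockwise)) -> East
  R (right (90° clockwise)) -> South
  U (U-turn (180°)) -> North
  R (right (90° clockwise)) -> East
  L (left (90° counter-clockwise)) -> North
  U (U-turn (180°)) -> South
  R (right (90° clockwise)) -> West
  L (left (90° counter-clockwise)) -> South
  R (right (90° clockwise)) -> West
  L (left (90° counter-clockwise)) -> South
Final: South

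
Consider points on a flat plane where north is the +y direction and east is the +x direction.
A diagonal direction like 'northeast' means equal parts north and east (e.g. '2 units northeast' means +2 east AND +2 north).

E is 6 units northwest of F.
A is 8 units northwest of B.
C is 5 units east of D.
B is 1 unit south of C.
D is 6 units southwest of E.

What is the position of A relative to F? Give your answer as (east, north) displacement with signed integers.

Answer: A is at (east=-15, north=7) relative to F.

Derivation:
Place F at the origin (east=0, north=0).
  E is 6 units northwest of F: delta (east=-6, north=+6); E at (east=-6, north=6).
  D is 6 units southwest of E: delta (east=-6, north=-6); D at (east=-12, north=0).
  C is 5 units east of D: delta (east=+5, north=+0); C at (east=-7, north=0).
  B is 1 unit south of C: delta (east=+0, north=-1); B at (east=-7, north=-1).
  A is 8 units northwest of B: delta (east=-8, north=+8); A at (east=-15, north=7).
Therefore A relative to F: (east=-15, north=7).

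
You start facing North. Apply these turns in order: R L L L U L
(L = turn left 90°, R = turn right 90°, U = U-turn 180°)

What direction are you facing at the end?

Start: North
  R (right (90° clockwise)) -> East
  L (left (90° counter-clockwise)) -> North
  L (left (90° counter-clockwise)) -> West
  L (left (90° counter-clockwise)) -> South
  U (U-turn (180°)) -> North
  L (left (90° counter-clockwise)) -> West
Final: West

Answer: Final heading: West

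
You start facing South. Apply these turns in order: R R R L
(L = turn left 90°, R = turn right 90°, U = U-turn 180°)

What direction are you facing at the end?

Answer: Final heading: North

Derivation:
Start: South
  R (right (90° clockwise)) -> West
  R (right (90° clockwise)) -> North
  R (right (90° clockwise)) -> East
  L (left (90° counter-clockwise)) -> North
Final: North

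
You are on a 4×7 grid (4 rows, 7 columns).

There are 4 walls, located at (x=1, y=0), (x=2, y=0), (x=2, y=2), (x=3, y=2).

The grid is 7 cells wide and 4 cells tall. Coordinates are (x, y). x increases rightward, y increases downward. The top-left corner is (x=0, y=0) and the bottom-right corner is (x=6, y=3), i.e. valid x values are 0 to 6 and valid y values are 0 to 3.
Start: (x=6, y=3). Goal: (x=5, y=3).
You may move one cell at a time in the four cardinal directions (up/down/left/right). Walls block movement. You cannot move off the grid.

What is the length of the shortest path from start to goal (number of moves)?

Answer: Shortest path length: 1

Derivation:
BFS from (x=6, y=3) until reaching (x=5, y=3):
  Distance 0: (x=6, y=3)
  Distance 1: (x=6, y=2), (x=5, y=3)  <- goal reached here
One shortest path (1 moves): (x=6, y=3) -> (x=5, y=3)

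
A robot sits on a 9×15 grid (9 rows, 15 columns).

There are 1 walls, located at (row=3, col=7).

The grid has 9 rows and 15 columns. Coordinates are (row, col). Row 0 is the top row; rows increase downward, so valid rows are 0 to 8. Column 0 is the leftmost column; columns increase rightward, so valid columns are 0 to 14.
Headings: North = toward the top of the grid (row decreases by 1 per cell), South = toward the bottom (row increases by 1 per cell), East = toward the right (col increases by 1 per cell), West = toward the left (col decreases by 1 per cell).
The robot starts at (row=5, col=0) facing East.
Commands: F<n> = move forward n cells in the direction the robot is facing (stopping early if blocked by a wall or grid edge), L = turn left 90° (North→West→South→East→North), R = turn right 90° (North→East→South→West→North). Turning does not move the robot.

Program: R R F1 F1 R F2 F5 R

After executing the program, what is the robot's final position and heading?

Start: (row=5, col=0), facing East
  R: turn right, now facing South
  R: turn right, now facing West
  F1: move forward 0/1 (blocked), now at (row=5, col=0)
  F1: move forward 0/1 (blocked), now at (row=5, col=0)
  R: turn right, now facing North
  F2: move forward 2, now at (row=3, col=0)
  F5: move forward 3/5 (blocked), now at (row=0, col=0)
  R: turn right, now facing East
Final: (row=0, col=0), facing East

Answer: Final position: (row=0, col=0), facing East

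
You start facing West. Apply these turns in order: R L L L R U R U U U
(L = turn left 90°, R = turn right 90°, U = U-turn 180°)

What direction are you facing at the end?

Answer: Final heading: West

Derivation:
Start: West
  R (right (90° clockwise)) -> North
  L (left (90° counter-clockwise)) -> West
  L (left (90° counter-clockwise)) -> South
  L (left (90° counter-clockwise)) -> East
  R (right (90° clockwise)) -> South
  U (U-turn (180°)) -> North
  R (right (90° clockwise)) -> East
  U (U-turn (180°)) -> West
  U (U-turn (180°)) -> East
  U (U-turn (180°)) -> West
Final: West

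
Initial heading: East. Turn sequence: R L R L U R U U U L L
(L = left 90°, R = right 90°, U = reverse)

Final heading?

Start: East
  R (right (90° clockwise)) -> South
  L (left (90° counter-clockwise)) -> East
  R (right (90° clockwise)) -> South
  L (left (90° counter-clockwise)) -> East
  U (U-turn (180°)) -> West
  R (right (90° clockwise)) -> North
  U (U-turn (180°)) -> South
  U (U-turn (180°)) -> North
  U (U-turn (180°)) -> South
  L (left (90° counter-clockwise)) -> East
  L (left (90° counter-clockwise)) -> North
Final: North

Answer: Final heading: North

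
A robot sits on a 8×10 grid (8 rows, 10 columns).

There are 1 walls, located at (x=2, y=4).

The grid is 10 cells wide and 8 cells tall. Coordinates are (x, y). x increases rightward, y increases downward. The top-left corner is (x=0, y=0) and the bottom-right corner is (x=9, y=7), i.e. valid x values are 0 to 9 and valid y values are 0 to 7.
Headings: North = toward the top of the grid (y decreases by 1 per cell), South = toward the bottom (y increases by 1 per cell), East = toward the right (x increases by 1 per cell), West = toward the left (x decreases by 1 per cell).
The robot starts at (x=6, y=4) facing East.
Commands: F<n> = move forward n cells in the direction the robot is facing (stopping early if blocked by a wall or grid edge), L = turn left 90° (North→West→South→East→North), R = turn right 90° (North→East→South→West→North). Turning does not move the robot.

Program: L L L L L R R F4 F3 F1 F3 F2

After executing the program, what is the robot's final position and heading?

Start: (x=6, y=4), facing East
  L: turn left, now facing North
  L: turn left, now facing West
  L: turn left, now facing South
  L: turn left, now facing East
  L: turn left, now facing North
  R: turn right, now facing East
  R: turn right, now facing South
  F4: move forward 3/4 (blocked), now at (x=6, y=7)
  F3: move forward 0/3 (blocked), now at (x=6, y=7)
  F1: move forward 0/1 (blocked), now at (x=6, y=7)
  F3: move forward 0/3 (blocked), now at (x=6, y=7)
  F2: move forward 0/2 (blocked), now at (x=6, y=7)
Final: (x=6, y=7), facing South

Answer: Final position: (x=6, y=7), facing South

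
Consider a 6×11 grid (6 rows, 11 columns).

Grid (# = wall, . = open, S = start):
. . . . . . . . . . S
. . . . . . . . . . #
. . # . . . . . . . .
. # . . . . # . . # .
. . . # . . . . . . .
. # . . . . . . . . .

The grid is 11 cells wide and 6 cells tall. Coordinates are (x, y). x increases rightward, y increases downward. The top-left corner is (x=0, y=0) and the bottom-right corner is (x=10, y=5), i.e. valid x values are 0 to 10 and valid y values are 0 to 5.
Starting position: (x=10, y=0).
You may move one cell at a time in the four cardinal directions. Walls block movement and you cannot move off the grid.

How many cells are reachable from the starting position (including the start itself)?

Answer: Reachable cells: 59

Derivation:
BFS flood-fill from (x=10, y=0):
  Distance 0: (x=10, y=0)
  Distance 1: (x=9, y=0)
  Distance 2: (x=8, y=0), (x=9, y=1)
  Distance 3: (x=7, y=0), (x=8, y=1), (x=9, y=2)
  Distance 4: (x=6, y=0), (x=7, y=1), (x=8, y=2), (x=10, y=2)
  Distance 5: (x=5, y=0), (x=6, y=1), (x=7, y=2), (x=8, y=3), (x=10, y=3)
  Distance 6: (x=4, y=0), (x=5, y=1), (x=6, y=2), (x=7, y=3), (x=8, y=4), (x=10, y=4)
  Distance 7: (x=3, y=0), (x=4, y=1), (x=5, y=2), (x=7, y=4), (x=9, y=4), (x=8, y=5), (x=10, y=5)
  Distance 8: (x=2, y=0), (x=3, y=1), (x=4, y=2), (x=5, y=3), (x=6, y=4), (x=7, y=5), (x=9, y=5)
  Distance 9: (x=1, y=0), (x=2, y=1), (x=3, y=2), (x=4, y=3), (x=5, y=4), (x=6, y=5)
  Distance 10: (x=0, y=0), (x=1, y=1), (x=3, y=3), (x=4, y=4), (x=5, y=5)
  Distance 11: (x=0, y=1), (x=1, y=2), (x=2, y=3), (x=4, y=5)
  Distance 12: (x=0, y=2), (x=2, y=4), (x=3, y=5)
  Distance 13: (x=0, y=3), (x=1, y=4), (x=2, y=5)
  Distance 14: (x=0, y=4)
  Distance 15: (x=0, y=5)
Total reachable: 59 (grid has 59 open cells total)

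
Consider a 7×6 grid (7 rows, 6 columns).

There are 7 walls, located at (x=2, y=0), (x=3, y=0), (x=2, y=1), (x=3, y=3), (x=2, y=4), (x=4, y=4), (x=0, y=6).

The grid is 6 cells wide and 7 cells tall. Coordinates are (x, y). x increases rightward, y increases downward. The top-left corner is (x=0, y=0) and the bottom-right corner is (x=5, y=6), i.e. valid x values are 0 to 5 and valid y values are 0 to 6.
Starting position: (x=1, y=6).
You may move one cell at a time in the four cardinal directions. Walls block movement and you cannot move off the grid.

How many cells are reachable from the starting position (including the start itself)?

Answer: Reachable cells: 35

Derivation:
BFS flood-fill from (x=1, y=6):
  Distance 0: (x=1, y=6)
  Distance 1: (x=1, y=5), (x=2, y=6)
  Distance 2: (x=1, y=4), (x=0, y=5), (x=2, y=5), (x=3, y=6)
  Distance 3: (x=1, y=3), (x=0, y=4), (x=3, y=5), (x=4, y=6)
  Distance 4: (x=1, y=2), (x=0, y=3), (x=2, y=3), (x=3, y=4), (x=4, y=5), (x=5, y=6)
  Distance 5: (x=1, y=1), (x=0, y=2), (x=2, y=2), (x=5, y=5)
  Distance 6: (x=1, y=0), (x=0, y=1), (x=3, y=2), (x=5, y=4)
  Distance 7: (x=0, y=0), (x=3, y=1), (x=4, y=2), (x=5, y=3)
  Distance 8: (x=4, y=1), (x=5, y=2), (x=4, y=3)
  Distance 9: (x=4, y=0), (x=5, y=1)
  Distance 10: (x=5, y=0)
Total reachable: 35 (grid has 35 open cells total)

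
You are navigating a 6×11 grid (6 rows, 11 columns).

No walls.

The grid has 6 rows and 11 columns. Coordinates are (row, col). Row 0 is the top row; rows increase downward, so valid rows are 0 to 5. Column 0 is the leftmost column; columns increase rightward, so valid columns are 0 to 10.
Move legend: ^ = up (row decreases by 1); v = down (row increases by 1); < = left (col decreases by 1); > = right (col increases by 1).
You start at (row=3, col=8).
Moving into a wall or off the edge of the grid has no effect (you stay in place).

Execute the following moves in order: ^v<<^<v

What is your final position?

Start: (row=3, col=8)
  ^ (up): (row=3, col=8) -> (row=2, col=8)
  v (down): (row=2, col=8) -> (row=3, col=8)
  < (left): (row=3, col=8) -> (row=3, col=7)
  < (left): (row=3, col=7) -> (row=3, col=6)
  ^ (up): (row=3, col=6) -> (row=2, col=6)
  < (left): (row=2, col=6) -> (row=2, col=5)
  v (down): (row=2, col=5) -> (row=3, col=5)
Final: (row=3, col=5)

Answer: Final position: (row=3, col=5)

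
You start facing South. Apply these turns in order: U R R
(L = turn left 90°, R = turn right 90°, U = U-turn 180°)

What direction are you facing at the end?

Start: South
  U (U-turn (180°)) -> North
  R (right (90° clockwise)) -> East
  R (right (90° clockwise)) -> South
Final: South

Answer: Final heading: South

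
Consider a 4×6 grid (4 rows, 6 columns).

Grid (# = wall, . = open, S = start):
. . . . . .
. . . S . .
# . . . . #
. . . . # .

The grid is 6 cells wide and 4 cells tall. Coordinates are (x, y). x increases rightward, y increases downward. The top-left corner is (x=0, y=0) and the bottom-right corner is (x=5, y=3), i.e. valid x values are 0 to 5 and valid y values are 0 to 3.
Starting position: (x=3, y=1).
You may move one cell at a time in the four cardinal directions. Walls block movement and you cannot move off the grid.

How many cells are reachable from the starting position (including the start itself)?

BFS flood-fill from (x=3, y=1):
  Distance 0: (x=3, y=1)
  Distance 1: (x=3, y=0), (x=2, y=1), (x=4, y=1), (x=3, y=2)
  Distance 2: (x=2, y=0), (x=4, y=0), (x=1, y=1), (x=5, y=1), (x=2, y=2), (x=4, y=2), (x=3, y=3)
  Distance 3: (x=1, y=0), (x=5, y=0), (x=0, y=1), (x=1, y=2), (x=2, y=3)
  Distance 4: (x=0, y=0), (x=1, y=3)
  Distance 5: (x=0, y=3)
Total reachable: 20 (grid has 21 open cells total)

Answer: Reachable cells: 20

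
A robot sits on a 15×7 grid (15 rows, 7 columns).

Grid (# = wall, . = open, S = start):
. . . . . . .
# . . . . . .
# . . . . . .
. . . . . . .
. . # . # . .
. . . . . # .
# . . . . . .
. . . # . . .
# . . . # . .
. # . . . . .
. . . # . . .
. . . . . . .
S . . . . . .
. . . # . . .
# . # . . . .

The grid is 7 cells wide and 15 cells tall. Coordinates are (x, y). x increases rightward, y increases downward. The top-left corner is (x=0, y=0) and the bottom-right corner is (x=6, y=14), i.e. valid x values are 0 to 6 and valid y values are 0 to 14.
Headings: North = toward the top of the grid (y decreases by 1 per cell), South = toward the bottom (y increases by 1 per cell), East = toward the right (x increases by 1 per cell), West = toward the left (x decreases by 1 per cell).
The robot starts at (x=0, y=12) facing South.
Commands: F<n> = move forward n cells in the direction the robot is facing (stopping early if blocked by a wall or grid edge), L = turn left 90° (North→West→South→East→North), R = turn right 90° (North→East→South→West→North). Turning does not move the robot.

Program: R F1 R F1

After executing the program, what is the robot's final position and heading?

Answer: Final position: (x=0, y=11), facing North

Derivation:
Start: (x=0, y=12), facing South
  R: turn right, now facing West
  F1: move forward 0/1 (blocked), now at (x=0, y=12)
  R: turn right, now facing North
  F1: move forward 1, now at (x=0, y=11)
Final: (x=0, y=11), facing North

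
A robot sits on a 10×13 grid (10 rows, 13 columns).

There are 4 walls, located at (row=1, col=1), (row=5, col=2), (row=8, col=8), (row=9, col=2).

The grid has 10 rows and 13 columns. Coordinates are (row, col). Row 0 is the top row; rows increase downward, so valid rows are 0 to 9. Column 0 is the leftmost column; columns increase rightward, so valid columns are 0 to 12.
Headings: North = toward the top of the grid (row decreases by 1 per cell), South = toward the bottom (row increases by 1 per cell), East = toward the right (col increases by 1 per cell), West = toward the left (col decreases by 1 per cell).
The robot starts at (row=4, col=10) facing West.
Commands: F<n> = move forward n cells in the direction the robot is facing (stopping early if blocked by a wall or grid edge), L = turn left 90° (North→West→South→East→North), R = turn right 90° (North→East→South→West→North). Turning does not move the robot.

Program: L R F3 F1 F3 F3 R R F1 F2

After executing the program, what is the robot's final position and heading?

Answer: Final position: (row=4, col=3), facing East

Derivation:
Start: (row=4, col=10), facing West
  L: turn left, now facing South
  R: turn right, now facing West
  F3: move forward 3, now at (row=4, col=7)
  F1: move forward 1, now at (row=4, col=6)
  F3: move forward 3, now at (row=4, col=3)
  F3: move forward 3, now at (row=4, col=0)
  R: turn right, now facing North
  R: turn right, now facing East
  F1: move forward 1, now at (row=4, col=1)
  F2: move forward 2, now at (row=4, col=3)
Final: (row=4, col=3), facing East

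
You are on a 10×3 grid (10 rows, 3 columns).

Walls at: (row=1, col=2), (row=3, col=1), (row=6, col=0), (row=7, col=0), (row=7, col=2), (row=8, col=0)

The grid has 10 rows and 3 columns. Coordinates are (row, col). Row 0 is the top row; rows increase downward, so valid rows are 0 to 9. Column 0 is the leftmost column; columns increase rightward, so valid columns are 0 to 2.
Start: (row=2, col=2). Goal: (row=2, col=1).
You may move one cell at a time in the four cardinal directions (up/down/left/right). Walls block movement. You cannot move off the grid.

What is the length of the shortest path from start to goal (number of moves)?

Answer: Shortest path length: 1

Derivation:
BFS from (row=2, col=2) until reaching (row=2, col=1):
  Distance 0: (row=2, col=2)
  Distance 1: (row=2, col=1), (row=3, col=2)  <- goal reached here
One shortest path (1 moves): (row=2, col=2) -> (row=2, col=1)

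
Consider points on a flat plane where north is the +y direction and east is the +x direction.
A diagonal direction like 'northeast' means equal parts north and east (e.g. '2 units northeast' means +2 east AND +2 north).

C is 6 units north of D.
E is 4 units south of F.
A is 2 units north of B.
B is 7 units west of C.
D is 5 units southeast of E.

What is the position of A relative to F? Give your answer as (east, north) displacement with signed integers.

Place F at the origin (east=0, north=0).
  E is 4 units south of F: delta (east=+0, north=-4); E at (east=0, north=-4).
  D is 5 units southeast of E: delta (east=+5, north=-5); D at (east=5, north=-9).
  C is 6 units north of D: delta (east=+0, north=+6); C at (east=5, north=-3).
  B is 7 units west of C: delta (east=-7, north=+0); B at (east=-2, north=-3).
  A is 2 units north of B: delta (east=+0, north=+2); A at (east=-2, north=-1).
Therefore A relative to F: (east=-2, north=-1).

Answer: A is at (east=-2, north=-1) relative to F.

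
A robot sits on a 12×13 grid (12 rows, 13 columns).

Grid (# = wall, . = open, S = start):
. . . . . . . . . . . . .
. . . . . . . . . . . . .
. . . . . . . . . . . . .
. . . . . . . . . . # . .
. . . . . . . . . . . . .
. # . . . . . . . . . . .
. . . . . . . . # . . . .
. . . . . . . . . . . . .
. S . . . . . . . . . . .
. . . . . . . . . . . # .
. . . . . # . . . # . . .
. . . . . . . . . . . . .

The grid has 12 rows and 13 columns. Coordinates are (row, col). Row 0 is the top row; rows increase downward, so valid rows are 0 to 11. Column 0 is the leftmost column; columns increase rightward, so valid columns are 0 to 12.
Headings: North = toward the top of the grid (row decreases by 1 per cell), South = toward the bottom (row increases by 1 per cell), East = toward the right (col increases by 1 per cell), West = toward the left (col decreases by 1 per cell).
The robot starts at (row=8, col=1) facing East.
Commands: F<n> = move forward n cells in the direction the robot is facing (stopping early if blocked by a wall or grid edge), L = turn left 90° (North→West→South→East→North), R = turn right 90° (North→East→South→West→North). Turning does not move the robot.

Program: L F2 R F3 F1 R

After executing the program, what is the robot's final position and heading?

Answer: Final position: (row=6, col=5), facing South

Derivation:
Start: (row=8, col=1), facing East
  L: turn left, now facing North
  F2: move forward 2, now at (row=6, col=1)
  R: turn right, now facing East
  F3: move forward 3, now at (row=6, col=4)
  F1: move forward 1, now at (row=6, col=5)
  R: turn right, now facing South
Final: (row=6, col=5), facing South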